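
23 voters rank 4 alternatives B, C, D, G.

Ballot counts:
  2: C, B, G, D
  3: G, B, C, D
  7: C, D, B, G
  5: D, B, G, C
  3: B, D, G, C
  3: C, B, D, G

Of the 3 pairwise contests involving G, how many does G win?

G against each rival (23 voters):
G vs B: B, 20–3.
G vs C: G is ranked higher on 3+5+3 = 11 ballots, C on 12. C wins 12–11.
G vs D: G preferred on 2+3 = 5 ballots; D wins 18–5.
G beats no one; loses to B, C, D — 0 pairwise wins.

0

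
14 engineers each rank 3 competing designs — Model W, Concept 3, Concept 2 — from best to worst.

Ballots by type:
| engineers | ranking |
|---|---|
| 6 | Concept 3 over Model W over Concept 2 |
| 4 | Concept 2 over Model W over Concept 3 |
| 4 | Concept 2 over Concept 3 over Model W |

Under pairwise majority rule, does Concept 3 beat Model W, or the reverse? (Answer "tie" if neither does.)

Ballots ranking Concept 3 above Model W: 6 + 4 = 10.
Ballots ranking Model W above Concept 3: 14 − 10 = 4.
Concept 3 wins the head-to-head 10–4.

Concept 3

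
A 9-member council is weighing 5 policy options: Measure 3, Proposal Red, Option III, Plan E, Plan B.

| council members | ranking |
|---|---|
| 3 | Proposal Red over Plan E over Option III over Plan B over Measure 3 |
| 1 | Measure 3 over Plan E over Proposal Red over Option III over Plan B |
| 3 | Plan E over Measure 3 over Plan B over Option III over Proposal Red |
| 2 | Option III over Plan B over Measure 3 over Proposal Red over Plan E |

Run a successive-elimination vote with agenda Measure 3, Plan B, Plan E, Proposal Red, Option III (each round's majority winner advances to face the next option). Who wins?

Round 1: Measure 3 vs Plan B — 4–5, Plan B advances.
Round 2: Plan B vs Plan E — 2–7, Plan E advances.
Round 3: Plan E vs Proposal Red — 4–5, Proposal Red advances.
Round 4: Proposal Red vs Option III — 4–5, Option III advances.
Option III survives the agenda.

Option III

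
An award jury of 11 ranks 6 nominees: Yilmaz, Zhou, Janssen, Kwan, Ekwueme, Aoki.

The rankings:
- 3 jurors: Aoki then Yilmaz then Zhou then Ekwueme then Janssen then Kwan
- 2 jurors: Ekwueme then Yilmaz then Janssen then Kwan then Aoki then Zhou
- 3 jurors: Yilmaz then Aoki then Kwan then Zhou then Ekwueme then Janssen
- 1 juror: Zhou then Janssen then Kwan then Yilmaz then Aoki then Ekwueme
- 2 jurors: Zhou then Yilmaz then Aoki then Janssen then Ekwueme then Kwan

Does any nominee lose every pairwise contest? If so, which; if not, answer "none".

Kwan

Head-to-head results (11 jurors):
Yilmaz vs Zhou: 8 to 3, Yilmaz.
Yilmaz vs Janssen: Yilmaz is ranked higher on 3+2+3+2 = 10 ballots, Janssen on 1. Yilmaz wins 10–1.
Yilmaz–Kwan: Yilmaz 10–1.
Yilmaz vs Ekwueme: Yilmaz wins 9–2.
Yilmaz vs Aoki: 2+3+1+2 = 8 for Yilmaz, 3 for Aoki — Yilmaz by 8–3.
Zhou vs Janssen: Zhou, 9–2.
Zhou vs Kwan: 6 to 5, Zhou.
Zhou vs Ekwueme: Zhou is ranked higher on 3+3+1+2 = 9 ballots, Ekwueme on 2. Zhou wins 9–2.
Zhou vs Aoki: Aoki, 8–3.
Janssen–Kwan: Janssen 8–3.
Janssen vs Ekwueme: 3 to 8, Ekwueme.
Janssen vs Aoki: Aoki, 8–3.
Kwan–Ekwueme: Ekwueme 7–4.
Kwan vs Aoki: Kwan is ranked higher on 2+1 = 3 ballots, Aoki on 8. Aoki wins 8–3.
Ekwueme vs Aoki: Ekwueme preferred on 2 ballots; Aoki wins 9–2.
Kwan loses to every other nominee — it is the Condorcet loser.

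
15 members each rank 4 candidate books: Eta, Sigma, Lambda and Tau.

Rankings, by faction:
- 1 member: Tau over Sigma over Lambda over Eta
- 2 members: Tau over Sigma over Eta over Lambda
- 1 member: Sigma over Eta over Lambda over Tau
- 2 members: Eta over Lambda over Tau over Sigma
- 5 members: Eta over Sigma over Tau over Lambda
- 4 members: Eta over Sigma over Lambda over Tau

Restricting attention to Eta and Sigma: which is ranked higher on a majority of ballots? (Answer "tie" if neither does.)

Ballots ranking Eta above Sigma: 2 + 5 + 4 = 11.
Ballots ranking Sigma above Eta: 15 − 11 = 4.
Eta wins the head-to-head 11–4.

Eta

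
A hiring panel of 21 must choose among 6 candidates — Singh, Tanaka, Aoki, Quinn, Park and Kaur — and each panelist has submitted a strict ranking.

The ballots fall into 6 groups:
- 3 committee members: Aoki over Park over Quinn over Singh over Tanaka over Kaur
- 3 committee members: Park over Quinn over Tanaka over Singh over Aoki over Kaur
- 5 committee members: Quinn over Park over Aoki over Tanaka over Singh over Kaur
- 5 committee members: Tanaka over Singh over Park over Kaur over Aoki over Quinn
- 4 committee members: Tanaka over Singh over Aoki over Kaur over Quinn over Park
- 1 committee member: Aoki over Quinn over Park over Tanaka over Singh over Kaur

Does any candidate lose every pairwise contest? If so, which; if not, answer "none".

Kaur

Pairwise majorities:
Singh–Tanaka: Tanaka 18–3.
Singh–Aoki: Singh 12–9.
Singh vs Quinn: Quinn, 12–9.
Singh vs Park: Park wins 12–9.
Singh vs Kaur: Singh preferred on 3+3+5+5+4+1 = 21 ballots; Singh wins 21–0.
Tanaka vs Aoki: Tanaka is ranked higher on 3+5+4 = 12 ballots, Aoki on 9. Tanaka wins 12–9.
Tanaka–Quinn: Quinn 12–9.
Tanaka vs Park: Park wins 12–9.
Tanaka vs Kaur: Tanaka is ranked higher on 3+3+5+5+4+1 = 21 ballots, Kaur on 0. Tanaka wins 21–0.
Aoki vs Quinn: 13 to 8, Aoki.
Aoki vs Park: Park wins 13–8.
Aoki vs Kaur: 3+3+5+4+1 = 16 for Aoki, 5 for Kaur — Aoki by 16–5.
Quinn vs Park: Quinn is ranked higher on 5+4+1 = 10 ballots, Park on 11. Park wins 11–10.
Quinn vs Kaur: Quinn wins 12–9.
Park vs Kaur: Park is ranked higher on 3+3+5+5+1 = 17 ballots, Kaur on 4. Park wins 17–4.
Kaur is beaten in every head-to-head and is the Condorcet loser.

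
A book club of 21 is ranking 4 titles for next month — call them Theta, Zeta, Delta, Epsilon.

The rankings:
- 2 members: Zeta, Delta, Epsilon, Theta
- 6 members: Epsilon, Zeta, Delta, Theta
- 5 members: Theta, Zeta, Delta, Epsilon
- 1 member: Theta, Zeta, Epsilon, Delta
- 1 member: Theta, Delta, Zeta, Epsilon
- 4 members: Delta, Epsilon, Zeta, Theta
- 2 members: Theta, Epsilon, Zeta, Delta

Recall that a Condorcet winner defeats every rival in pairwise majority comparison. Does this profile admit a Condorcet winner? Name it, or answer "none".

Pairwise majorities:
Theta vs Zeta: Theta is ranked higher on 5+1+1+2 = 9 ballots, Zeta on 12. Zeta wins 12–9.
Theta vs Delta: Theta preferred on 5+1+1+2 = 9 ballots; Delta wins 12–9.
Theta vs Epsilon: Theta preferred on 5+1+1+2 = 9 ballots; Epsilon wins 12–9.
Zeta vs Delta: Zeta is ranked higher on 2+6+5+1+2 = 16 ballots, Delta on 5. Zeta wins 16–5.
Zeta vs Epsilon: Zeta is ranked higher on 2+5+1+1 = 9 ballots, Epsilon on 12. Epsilon wins 12–9.
Delta vs Epsilon: 2+5+1+4 = 12 for Delta, 9 for Epsilon — Delta by 12–9.
Each book drops at least one matchup (Theta loses to Zeta; Zeta loses to Epsilon; Delta loses to Zeta; Epsilon loses to Delta); the cycle Zeta → Delta → Epsilon → Zeta rules out a Condorcet winner.

none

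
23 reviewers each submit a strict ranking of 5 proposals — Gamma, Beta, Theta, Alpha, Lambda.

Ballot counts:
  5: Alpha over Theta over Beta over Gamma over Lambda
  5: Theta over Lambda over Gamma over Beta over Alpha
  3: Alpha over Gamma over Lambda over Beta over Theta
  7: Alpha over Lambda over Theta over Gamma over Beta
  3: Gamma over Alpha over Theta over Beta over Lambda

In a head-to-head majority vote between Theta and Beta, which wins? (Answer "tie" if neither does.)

Theta

Ballots ranking Theta above Beta: 5 + 5 + 7 + 3 = 20.
Ballots ranking Beta above Theta: 23 − 20 = 3.
Theta wins the head-to-head 20–3.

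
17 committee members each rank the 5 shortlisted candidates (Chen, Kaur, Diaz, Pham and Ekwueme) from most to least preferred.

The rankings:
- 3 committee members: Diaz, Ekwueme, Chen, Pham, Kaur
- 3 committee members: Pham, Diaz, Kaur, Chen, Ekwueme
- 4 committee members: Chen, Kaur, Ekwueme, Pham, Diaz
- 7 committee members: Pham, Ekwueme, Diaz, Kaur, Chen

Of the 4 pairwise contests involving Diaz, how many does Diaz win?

2

Diaz against each rival (17 committee members):
Diaz vs Chen: Diaz wins 13–4.
Diaz vs Kaur: Diaz is ranked higher on 3+3+7 = 13 ballots, Kaur on 4. Diaz wins 13–4.
Diaz vs Pham: Pham, 14–3.
Diaz vs Ekwueme: 6 to 11, Ekwueme.
Diaz beats Chen, Kaur; loses to Pham, Ekwueme — 2 pairwise wins.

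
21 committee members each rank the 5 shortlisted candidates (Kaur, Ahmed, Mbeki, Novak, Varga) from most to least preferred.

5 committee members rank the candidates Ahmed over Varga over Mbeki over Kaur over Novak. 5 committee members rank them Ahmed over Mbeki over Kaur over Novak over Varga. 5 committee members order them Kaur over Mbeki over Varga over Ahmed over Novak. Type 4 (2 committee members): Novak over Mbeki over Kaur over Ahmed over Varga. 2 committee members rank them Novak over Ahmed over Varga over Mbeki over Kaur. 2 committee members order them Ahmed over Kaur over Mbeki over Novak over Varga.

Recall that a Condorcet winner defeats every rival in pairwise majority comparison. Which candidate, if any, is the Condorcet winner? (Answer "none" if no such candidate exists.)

Head-to-head results (21 committee members):
Kaur vs Ahmed: 7 to 14, Ahmed.
Kaur vs Mbeki: Kaur preferred on 5+2 = 7 ballots; Mbeki wins 14–7.
Kaur vs Novak: Kaur is ranked higher on 5+5+5+2 = 17 ballots, Novak on 4. Kaur wins 17–4.
Kaur vs Varga: 14 to 7, Kaur.
Ahmed vs Mbeki: Ahmed preferred on 5+5+2+2 = 14 ballots; Ahmed wins 14–7.
Ahmed vs Novak: Ahmed preferred on 5+5+5+2 = 17 ballots; Ahmed wins 17–4.
Ahmed vs Varga: 5+5+2+2+2 = 16 for Ahmed, 5 for Varga — Ahmed by 16–5.
Mbeki vs Novak: 17 to 4, Mbeki.
Mbeki vs Varga: 5+5+2+2 = 14 for Mbeki, 7 for Varga — Mbeki by 14–7.
Novak vs Varga: Novak is ranked higher on 5+2+2+2 = 11 ballots, Varga on 10. Novak wins 11–10.
Ahmed defeats every rival head-to-head and is the Condorcet winner.

Ahmed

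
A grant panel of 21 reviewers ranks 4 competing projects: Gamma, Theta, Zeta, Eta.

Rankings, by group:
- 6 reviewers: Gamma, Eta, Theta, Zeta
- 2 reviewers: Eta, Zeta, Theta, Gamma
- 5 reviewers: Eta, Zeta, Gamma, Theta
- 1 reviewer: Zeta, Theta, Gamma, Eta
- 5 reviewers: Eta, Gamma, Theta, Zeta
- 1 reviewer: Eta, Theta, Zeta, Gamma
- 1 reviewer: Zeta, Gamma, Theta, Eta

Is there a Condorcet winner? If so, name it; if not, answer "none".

Check each pair by majority over 21 ballots:
Gamma vs Theta: Gamma, 17–4.
Gamma vs Zeta: 11 to 10, Gamma.
Gamma–Eta: Eta 13–8.
Theta vs Zeta: Theta wins 12–9.
Theta vs Eta: Eta wins 19–2.
Zeta vs Eta: Eta, 19–2.
Only Eta has no losses; Eta is the Condorcet winner.

Eta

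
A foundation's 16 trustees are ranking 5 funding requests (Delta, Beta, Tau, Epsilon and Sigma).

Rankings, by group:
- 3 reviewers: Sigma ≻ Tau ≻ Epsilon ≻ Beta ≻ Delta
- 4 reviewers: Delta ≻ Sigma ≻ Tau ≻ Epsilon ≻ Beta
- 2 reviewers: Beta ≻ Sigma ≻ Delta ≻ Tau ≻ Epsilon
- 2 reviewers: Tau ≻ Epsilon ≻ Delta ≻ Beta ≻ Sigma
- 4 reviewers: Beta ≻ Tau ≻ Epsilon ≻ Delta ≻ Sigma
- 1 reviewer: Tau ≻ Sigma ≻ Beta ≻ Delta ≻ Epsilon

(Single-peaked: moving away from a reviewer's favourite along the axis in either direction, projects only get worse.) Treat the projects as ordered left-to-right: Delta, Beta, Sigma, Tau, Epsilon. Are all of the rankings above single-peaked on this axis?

no

Axis positions: Delta=1, Beta=2, Sigma=3, Tau=4, Epsilon=5.
Group 1 (peak Sigma at position 3): ranking walks positions 3-4-5-2-1, expanding outward from the peak — single-peaked.
Group 2: ranking walks positions 1-3-4-5-2; Sigma is ranked above Beta even though Beta lies between Sigma and the peak Delta on the axis — preferences dip and rise again. Not single-peaked.
Group 3 (peak Beta at position 2): ranking walks positions 2-3-1-4-5, expanding outward from the peak — single-peaked.
Group 4: ranking walks positions 4-5-1-2-3; Delta is ranked above Sigma even though Sigma lies between Delta and the peak Tau on the axis — preferences dip and rise again. Not single-peaked.
Group 5: ranking walks positions 2-4-5-1-3; Tau is ranked above Sigma even though Sigma lies between Tau and the peak Beta on the axis — preferences dip and rise again. Not single-peaked.
Group 6 (peak Tau at position 4): ranking walks positions 4-3-2-1-5, expanding outward from the peak — single-peaked.
Group 2 violates single-peakedness, so the profile is not single-peaked on this axis.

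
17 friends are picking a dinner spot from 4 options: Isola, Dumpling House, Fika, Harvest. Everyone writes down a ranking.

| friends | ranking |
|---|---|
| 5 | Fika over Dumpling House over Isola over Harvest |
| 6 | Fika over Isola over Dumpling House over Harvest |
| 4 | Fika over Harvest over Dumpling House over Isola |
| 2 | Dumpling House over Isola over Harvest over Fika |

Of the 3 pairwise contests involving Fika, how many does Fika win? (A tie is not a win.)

Fika against each rival (17 friends):
Fika vs Isola: 5+6+4 = 15 for Fika, 2 for Isola — Fika by 15–2.
Fika vs Dumpling House: 5+6+4 = 15 for Fika, 2 for Dumpling House — Fika by 15–2.
Fika vs Harvest: 5+6+4 = 15 for Fika, 2 for Harvest — Fika by 15–2.
Fika beats Isola, Dumpling House, Harvest — 3 pairwise wins.

3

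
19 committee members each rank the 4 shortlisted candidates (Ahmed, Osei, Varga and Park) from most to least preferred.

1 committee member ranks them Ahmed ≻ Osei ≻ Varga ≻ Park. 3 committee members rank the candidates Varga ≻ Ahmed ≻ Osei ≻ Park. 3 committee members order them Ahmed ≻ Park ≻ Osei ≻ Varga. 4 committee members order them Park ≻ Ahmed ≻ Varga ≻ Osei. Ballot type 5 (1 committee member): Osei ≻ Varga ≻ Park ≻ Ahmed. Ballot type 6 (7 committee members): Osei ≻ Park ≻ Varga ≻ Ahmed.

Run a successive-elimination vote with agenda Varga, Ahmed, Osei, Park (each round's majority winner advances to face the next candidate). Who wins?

Osei

Round 1: Varga vs Ahmed — 11–8, Varga advances.
Round 2: Varga vs Osei — 7–12, Osei advances.
Round 3: Osei vs Park — 12–7, Osei advances.
Osei survives the agenda.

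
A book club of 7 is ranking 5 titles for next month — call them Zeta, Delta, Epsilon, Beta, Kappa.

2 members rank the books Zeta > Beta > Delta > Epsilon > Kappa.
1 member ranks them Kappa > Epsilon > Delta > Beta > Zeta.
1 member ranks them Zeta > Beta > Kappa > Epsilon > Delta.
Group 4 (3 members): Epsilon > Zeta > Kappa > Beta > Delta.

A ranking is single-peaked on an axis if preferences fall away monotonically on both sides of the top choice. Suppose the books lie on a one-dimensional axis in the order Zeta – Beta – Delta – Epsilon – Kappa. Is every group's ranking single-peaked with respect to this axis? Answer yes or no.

Axis positions: Zeta=1, Beta=2, Delta=3, Epsilon=4, Kappa=5.
Group 1 (peak Zeta at position 1): ranking walks positions 1-2-3-4-5, expanding outward from the peak — single-peaked.
Group 2 (peak Kappa at position 5): ranking walks positions 5-4-3-2-1, expanding outward from the peak — single-peaked.
Group 3: ranking walks positions 1-2-5-4-3; Kappa is ranked above Delta even though Delta lies between Kappa and the peak Zeta on the axis — preferences dip and rise again. Not single-peaked.
Group 4: ranking walks positions 4-1-5-2-3; Zeta is ranked above Delta even though Delta lies between Zeta and the peak Epsilon on the axis — preferences dip and rise again. Not single-peaked.
Group 3 violates single-peakedness, so the profile is not single-peaked on this axis.

no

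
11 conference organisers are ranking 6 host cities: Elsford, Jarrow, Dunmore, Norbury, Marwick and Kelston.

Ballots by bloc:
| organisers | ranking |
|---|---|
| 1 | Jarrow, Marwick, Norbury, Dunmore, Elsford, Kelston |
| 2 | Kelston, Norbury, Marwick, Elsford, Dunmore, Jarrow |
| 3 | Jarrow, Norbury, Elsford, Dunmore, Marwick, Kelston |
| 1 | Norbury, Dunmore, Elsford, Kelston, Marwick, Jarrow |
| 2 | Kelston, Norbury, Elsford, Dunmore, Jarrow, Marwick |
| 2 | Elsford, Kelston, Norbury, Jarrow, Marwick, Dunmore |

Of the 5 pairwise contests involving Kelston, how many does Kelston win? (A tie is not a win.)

4

Kelston against each rival (11 organisers):
Kelston vs Elsford: Elsford, 7–4.
Kelston vs Jarrow: 7 to 4, Kelston.
Kelston vs Dunmore: Kelston, 6–5.
Kelston vs Norbury: Kelston, 6–5.
Kelston vs Marwick: 2+1+2+2 = 7 for Kelston, 4 for Marwick — Kelston by 7–4.
Kelston beats Jarrow, Dunmore, Norbury, Marwick; loses to Elsford — 4 pairwise wins.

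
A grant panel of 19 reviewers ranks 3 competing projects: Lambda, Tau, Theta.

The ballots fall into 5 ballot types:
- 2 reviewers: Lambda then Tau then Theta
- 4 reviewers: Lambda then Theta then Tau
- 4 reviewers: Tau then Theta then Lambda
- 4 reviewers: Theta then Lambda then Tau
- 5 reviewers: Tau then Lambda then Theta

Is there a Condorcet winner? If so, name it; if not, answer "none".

Pairwise majorities:
Lambda vs Tau: Lambda, 10–9.
Lambda vs Theta: Lambda wins 11–8.
Tau vs Theta: Tau, 11–8.
Only Lambda has no losses; Lambda is the Condorcet winner.

Lambda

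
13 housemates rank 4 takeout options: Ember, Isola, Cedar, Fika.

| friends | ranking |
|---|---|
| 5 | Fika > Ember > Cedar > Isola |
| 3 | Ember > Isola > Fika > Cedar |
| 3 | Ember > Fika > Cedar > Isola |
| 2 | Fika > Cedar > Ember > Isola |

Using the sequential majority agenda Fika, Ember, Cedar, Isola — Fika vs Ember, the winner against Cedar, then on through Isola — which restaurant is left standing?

Fika

Round 1: Fika vs Ember — 7–6, Fika advances.
Round 2: Fika vs Cedar — 13–0, Fika advances.
Round 3: Fika vs Isola — 10–3, Fika advances.
The agenda winner is Fika.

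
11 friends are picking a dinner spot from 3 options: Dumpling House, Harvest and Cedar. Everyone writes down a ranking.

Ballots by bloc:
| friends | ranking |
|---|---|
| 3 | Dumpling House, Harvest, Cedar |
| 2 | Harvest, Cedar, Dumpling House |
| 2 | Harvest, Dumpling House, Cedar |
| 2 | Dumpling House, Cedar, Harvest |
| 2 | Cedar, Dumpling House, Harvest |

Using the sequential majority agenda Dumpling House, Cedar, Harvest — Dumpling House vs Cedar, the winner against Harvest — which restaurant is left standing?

Dumpling House

Round 1: Dumpling House vs Cedar — 7–4, Dumpling House advances.
Round 2: Dumpling House vs Harvest — 7–4, Dumpling House advances.
The agenda winner is Dumpling House.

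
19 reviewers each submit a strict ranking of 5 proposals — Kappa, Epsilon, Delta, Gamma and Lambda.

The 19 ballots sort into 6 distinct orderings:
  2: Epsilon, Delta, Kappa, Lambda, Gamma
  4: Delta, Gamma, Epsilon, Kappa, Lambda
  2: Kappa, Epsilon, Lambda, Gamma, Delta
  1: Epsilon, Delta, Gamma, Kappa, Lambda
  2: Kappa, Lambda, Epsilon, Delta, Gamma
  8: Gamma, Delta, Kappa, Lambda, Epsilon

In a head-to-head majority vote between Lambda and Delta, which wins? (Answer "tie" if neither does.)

Ballots ranking Lambda above Delta: 2 + 2 = 4.
Ballots ranking Delta above Lambda: 19 − 4 = 15.
Delta wins the head-to-head 15–4.

Delta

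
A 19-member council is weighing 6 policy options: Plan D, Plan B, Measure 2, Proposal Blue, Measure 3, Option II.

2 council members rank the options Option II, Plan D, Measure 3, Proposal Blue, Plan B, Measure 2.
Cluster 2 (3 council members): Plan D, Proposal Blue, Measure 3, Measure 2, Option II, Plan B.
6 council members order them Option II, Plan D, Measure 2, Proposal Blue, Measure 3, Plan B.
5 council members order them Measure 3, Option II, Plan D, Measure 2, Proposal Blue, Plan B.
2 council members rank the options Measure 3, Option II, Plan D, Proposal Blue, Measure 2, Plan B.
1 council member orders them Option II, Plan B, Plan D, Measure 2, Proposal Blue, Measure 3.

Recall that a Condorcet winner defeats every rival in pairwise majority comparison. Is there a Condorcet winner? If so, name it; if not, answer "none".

none

Head-to-head results (19 council members):
Plan D–Plan B: Plan D 18–1.
Plan D vs Measure 2: Plan D, 19–0.
Plan D vs Proposal Blue: Plan D wins 19–0.
Plan D vs Measure 3: Plan D wins 12–7.
Plan D vs Option II: Option II, 16–3.
Plan B–Measure 2: Measure 2 16–3.
Plan B vs Proposal Blue: Proposal Blue, 18–1.
Plan B vs Measure 3: Measure 3, 18–1.
Plan B–Option II: Option II 19–0.
Measure 2–Proposal Blue: Measure 2 12–7.
Measure 2 vs Measure 3: Measure 3, 12–7.
Measure 2 vs Option II: Option II, 16–3.
Proposal Blue vs Measure 3: Proposal Blue wins 10–9.
Proposal Blue vs Option II: Option II wins 16–3.
Measure 3–Option II: Measure 3 10–9.
Each option drops at least one matchup (Plan D loses to Option II; Plan B loses to Plan D; Measure 2 loses to Plan D; Proposal Blue loses to Plan D; Measure 3 loses to Plan D; Option II loses to Measure 3); the cycle Plan D > Measure 3 > Option II > Plan D rules out a Condorcet winner.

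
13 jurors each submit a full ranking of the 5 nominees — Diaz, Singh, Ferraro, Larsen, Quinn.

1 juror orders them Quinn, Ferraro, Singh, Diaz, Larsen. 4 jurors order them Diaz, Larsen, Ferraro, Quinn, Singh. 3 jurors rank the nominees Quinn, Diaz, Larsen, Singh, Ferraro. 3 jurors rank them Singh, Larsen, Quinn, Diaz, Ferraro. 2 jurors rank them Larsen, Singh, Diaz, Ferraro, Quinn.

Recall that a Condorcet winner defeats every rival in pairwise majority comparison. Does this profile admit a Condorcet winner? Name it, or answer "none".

none

Check each pair by majority over 13 ballots:
Diaz vs Singh: 7 to 6, Diaz.
Diaz vs Ferraro: 4+3+3+2 = 12 for Diaz, 1 for Ferraro — Diaz by 12–1.
Diaz vs Larsen: Diaz is ranked higher on 1+4+3 = 8 ballots, Larsen on 5. Diaz wins 8–5.
Diaz vs Quinn: Diaz is ranked higher on 4+2 = 6 ballots, Quinn on 7. Quinn wins 7–6.
Singh vs Ferraro: Singh preferred on 3+3+2 = 8 ballots; Singh wins 8–5.
Singh vs Larsen: Singh is ranked higher on 1+3 = 4 ballots, Larsen on 9. Larsen wins 9–4.
Singh vs Quinn: 3+2 = 5 for Singh, 8 for Quinn — Quinn by 8–5.
Ferraro vs Larsen: Ferraro is ranked higher on 1 ballot, Larsen on 12. Larsen wins 12–1.
Ferraro vs Quinn: 4+2 = 6 for Ferraro, 7 for Quinn — Quinn by 7–6.
Larsen vs Quinn: 4+3+2 = 9 for Larsen, 4 for Quinn — Larsen by 9–4.
Every nominee loses at least once (Diaz loses to Quinn; Singh loses to Diaz; Ferraro loses to Diaz; Larsen loses to Diaz; Quinn loses to Larsen). The majority relation contains the cycle Diaz beats Larsen beats Quinn beats Diaz, so there is no Condorcet winner.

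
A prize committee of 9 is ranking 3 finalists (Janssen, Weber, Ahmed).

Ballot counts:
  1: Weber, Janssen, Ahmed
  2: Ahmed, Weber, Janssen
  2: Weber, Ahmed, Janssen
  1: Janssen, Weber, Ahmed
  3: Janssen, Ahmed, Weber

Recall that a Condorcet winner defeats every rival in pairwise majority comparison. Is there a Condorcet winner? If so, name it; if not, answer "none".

none

Pairwise majorities:
Janssen vs Weber: Weber, 5–4.
Janssen vs Ahmed: Janssen wins 5–4.
Weber vs Ahmed: Ahmed wins 5–4.
Every nominee loses at least once (Janssen loses to Weber; Weber loses to Ahmed; Ahmed loses to Janssen). The majority relation contains the cycle Janssen beats Ahmed beats Weber beats Janssen, so there is no Condorcet winner.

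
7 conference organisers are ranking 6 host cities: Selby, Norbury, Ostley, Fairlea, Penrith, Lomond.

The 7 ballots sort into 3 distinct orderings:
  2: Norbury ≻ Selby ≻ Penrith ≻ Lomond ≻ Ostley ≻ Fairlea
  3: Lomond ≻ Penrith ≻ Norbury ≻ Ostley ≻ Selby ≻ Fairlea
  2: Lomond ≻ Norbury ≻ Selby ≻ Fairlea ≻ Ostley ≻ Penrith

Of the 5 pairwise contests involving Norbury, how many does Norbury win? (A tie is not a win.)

4

Norbury against each rival (7 organisers):
Norbury–Selby: Norbury 7–0.
Norbury vs Ostley: Norbury is ranked higher on 2+3+2 = 7 ballots, Ostley on 0. Norbury wins 7–0.
Norbury vs Fairlea: 7 to 0, Norbury.
Norbury–Penrith: Norbury 4–3.
Norbury vs Lomond: 2 for Norbury, 5 for Lomond — Lomond by 5–2.
Norbury beats Selby, Ostley, Fairlea, Penrith; loses to Lomond — 4 pairwise wins.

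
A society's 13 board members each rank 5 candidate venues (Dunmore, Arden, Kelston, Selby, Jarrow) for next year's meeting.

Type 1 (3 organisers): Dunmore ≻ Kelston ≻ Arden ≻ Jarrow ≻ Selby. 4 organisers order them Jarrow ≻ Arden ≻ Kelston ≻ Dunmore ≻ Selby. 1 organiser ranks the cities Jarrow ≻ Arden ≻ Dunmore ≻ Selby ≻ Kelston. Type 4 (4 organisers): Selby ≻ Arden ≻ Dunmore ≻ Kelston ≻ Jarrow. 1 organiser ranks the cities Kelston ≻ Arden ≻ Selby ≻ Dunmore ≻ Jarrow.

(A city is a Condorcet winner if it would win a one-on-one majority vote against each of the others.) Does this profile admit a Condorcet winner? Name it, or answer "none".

Arden

Pairwise majorities:
Dunmore vs Arden: 3 to 10, Arden.
Dunmore–Kelston: Dunmore 8–5.
Dunmore vs Selby: 8 to 5, Dunmore.
Dunmore vs Jarrow: Dunmore wins 8–5.
Arden vs Kelston: Arden is ranked higher on 4+1+4 = 9 ballots, Kelston on 4. Arden wins 9–4.
Arden–Selby: Arden 9–4.
Arden vs Jarrow: Arden preferred on 3+4+1 = 8 ballots; Arden wins 8–5.
Kelston vs Selby: Kelston, 8–5.
Kelston vs Jarrow: Kelston wins 8–5.
Selby vs Jarrow: Selby preferred on 4+1 = 5 ballots; Jarrow wins 8–5.
Arden defeats every rival head-to-head and is the Condorcet winner.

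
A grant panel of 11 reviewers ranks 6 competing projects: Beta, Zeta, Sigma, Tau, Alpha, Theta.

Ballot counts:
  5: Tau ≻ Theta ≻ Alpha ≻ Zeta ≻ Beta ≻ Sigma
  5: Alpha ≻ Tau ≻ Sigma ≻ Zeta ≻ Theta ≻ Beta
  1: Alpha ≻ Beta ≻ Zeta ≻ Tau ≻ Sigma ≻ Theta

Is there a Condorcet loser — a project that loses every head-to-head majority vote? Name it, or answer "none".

Pairwise majorities:
Beta vs Zeta: 1 to 10, Zeta.
Beta vs Sigma: Beta is ranked higher on 5+1 = 6 ballots, Sigma on 5. Beta wins 6–5.
Beta vs Tau: Beta preferred on 1 ballot; Tau wins 10–1.
Beta vs Alpha: 0 for Beta, 11 for Alpha — Alpha by 11–0.
Beta–Theta: Theta 10–1.
Zeta vs Sigma: 6 to 5, Zeta.
Zeta vs Tau: 1 for Zeta, 10 for Tau — Tau by 10–1.
Zeta vs Alpha: Alpha, 11–0.
Zeta vs Theta: Zeta, 6–5.
Sigma–Tau: Tau 11–0.
Sigma–Alpha: Alpha 11–0.
Sigma–Theta: Sigma 6–5.
Tau vs Alpha: Alpha, 6–5.
Tau vs Theta: Tau is ranked higher on 5+5+1 = 11 ballots, Theta on 0. Tau wins 11–0.
Alpha vs Theta: Alpha wins 6–5.
Each project has at least one pairwise win (Beta beats Sigma; Zeta beats Beta; Sigma beats Theta; Tau beats Beta; Alpha beats Beta; Theta beats Beta) — no Condorcet loser.

none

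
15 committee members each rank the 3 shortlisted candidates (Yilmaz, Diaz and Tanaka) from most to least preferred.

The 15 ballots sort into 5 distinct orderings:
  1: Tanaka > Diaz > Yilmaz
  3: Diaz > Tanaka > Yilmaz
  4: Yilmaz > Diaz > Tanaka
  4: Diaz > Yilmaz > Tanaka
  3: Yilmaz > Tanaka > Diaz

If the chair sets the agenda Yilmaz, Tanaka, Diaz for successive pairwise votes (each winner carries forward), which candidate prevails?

Diaz

Round 1: Yilmaz vs Tanaka — 11–4, Yilmaz advances.
Round 2: Yilmaz vs Diaz — 7–8, Diaz advances.
Diaz survives the agenda.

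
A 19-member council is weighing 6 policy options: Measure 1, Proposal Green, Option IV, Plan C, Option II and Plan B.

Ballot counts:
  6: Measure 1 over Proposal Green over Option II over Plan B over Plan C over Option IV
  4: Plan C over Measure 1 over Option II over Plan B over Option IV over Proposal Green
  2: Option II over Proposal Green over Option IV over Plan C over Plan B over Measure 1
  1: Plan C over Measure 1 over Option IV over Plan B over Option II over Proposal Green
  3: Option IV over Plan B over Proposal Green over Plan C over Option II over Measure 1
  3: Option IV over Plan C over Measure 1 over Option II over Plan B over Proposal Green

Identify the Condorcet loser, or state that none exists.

none

Pairwise majorities:
Measure 1 vs Proposal Green: Measure 1 wins 14–5.
Measure 1 vs Option IV: Measure 1 preferred on 6+4+1 = 11 ballots; Measure 1 wins 11–8.
Measure 1–Plan C: Plan C 13–6.
Measure 1 vs Option II: 6+4+1+3 = 14 for Measure 1, 5 for Option II — Measure 1 by 14–5.
Measure 1 vs Plan B: 14 to 5, Measure 1.
Proposal Green vs Option IV: 8 to 11, Option IV.
Proposal Green vs Plan C: Proposal Green is ranked higher on 6+2+3 = 11 ballots, Plan C on 8. Proposal Green wins 11–8.
Proposal Green vs Option II: Proposal Green is ranked higher on 6+3 = 9 ballots, Option II on 10. Option II wins 10–9.
Proposal Green vs Plan B: Proposal Green preferred on 6+2 = 8 ballots; Plan B wins 11–8.
Option IV vs Plan C: 8 to 11, Plan C.
Option IV vs Option II: Option II wins 12–7.
Option IV–Plan B: Plan B 10–9.
Plan C vs Option II: Plan C, 11–8.
Plan C vs Plan B: Plan C is ranked higher on 4+2+1+3 = 10 ballots, Plan B on 9. Plan C wins 10–9.
Option II vs Plan B: 15 to 4, Option II.
Every option wins at least one matchup (Measure 1 beats Proposal Green; Proposal Green beats Plan C; Option IV beats Proposal Green; Plan C beats Measure 1; Option II beats Proposal Green; Plan B beats Proposal Green), so there is no Condorcet loser.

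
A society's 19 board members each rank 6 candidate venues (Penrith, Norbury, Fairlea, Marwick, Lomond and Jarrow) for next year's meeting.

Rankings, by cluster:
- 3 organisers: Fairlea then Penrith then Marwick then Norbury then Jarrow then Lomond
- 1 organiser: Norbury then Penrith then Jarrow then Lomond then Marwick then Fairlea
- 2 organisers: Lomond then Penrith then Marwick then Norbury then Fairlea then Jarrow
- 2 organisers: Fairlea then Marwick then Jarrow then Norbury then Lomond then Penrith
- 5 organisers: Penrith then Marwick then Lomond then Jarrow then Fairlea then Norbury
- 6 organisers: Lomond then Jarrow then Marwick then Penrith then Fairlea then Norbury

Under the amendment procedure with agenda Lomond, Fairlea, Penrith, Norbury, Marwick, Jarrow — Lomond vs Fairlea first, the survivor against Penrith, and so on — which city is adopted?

Round 1: Lomond vs Fairlea — 14–5, Lomond advances.
Round 2: Lomond vs Penrith — 10–9, Lomond advances.
Round 3: Lomond vs Norbury — 13–6, Lomond advances.
Round 4: Lomond vs Marwick — 9–10, Marwick advances.
Round 5: Marwick vs Jarrow — 12–7, Marwick advances.
Marwick survives the agenda.

Marwick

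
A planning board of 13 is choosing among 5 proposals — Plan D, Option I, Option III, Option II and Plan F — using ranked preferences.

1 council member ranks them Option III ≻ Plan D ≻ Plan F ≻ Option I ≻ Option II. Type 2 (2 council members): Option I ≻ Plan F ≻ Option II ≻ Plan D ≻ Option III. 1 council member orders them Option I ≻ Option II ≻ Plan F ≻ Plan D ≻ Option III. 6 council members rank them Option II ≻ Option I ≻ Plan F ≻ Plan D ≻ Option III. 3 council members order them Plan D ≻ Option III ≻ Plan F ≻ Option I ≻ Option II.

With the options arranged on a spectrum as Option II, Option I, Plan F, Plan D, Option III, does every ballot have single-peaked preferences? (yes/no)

Axis positions: Option II=1, Option I=2, Plan F=3, Plan D=4, Option III=5.
Type 1 (peak Option III at position 5): ranking walks positions 5-4-3-2-1, expanding outward from the peak — single-peaked.
Type 2 (peak Option I at position 2): ranking walks positions 2-3-1-4-5, expanding outward from the peak — single-peaked.
Type 3 (peak Option I at position 2): ranking walks positions 2-1-3-4-5, expanding outward from the peak — single-peaked.
Type 4 (peak Option II at position 1): ranking walks positions 1-2-3-4-5, expanding outward from the peak — single-peaked.
Type 5 (peak Plan D at position 4): ranking walks positions 4-5-3-2-1, expanding outward from the peak — single-peaked.
Every ranking is single-peaked on this axis.

yes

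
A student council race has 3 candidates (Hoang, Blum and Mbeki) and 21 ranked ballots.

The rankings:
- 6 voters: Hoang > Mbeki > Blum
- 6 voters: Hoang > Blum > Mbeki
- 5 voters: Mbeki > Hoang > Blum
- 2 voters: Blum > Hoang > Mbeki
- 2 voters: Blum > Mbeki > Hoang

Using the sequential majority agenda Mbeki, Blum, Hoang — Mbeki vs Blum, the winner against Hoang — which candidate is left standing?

Round 1: Mbeki vs Blum — 11–10, Mbeki advances.
Round 2: Mbeki vs Hoang — 7–14, Hoang advances.
Hoang survives the agenda.

Hoang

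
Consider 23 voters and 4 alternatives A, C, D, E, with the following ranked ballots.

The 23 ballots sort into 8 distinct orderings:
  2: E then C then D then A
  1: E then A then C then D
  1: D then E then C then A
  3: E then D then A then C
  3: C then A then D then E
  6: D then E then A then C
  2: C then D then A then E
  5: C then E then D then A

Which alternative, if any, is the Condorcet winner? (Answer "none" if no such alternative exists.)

Check each pair by majority over 23 ballots:
A vs C: 10 to 13, C.
A–D: D 19–4.
A vs E: A preferred on 3+2 = 5 ballots; E wins 18–5.
C vs D: 13 to 10, C.
C–E: E 13–10.
D–E: D 12–11.
No alternative is unbeaten: A loses to C; C loses to E; D loses to C; E loses to D. In particular C > D > E > C is a majority cycle — no Condorcet winner exists.

none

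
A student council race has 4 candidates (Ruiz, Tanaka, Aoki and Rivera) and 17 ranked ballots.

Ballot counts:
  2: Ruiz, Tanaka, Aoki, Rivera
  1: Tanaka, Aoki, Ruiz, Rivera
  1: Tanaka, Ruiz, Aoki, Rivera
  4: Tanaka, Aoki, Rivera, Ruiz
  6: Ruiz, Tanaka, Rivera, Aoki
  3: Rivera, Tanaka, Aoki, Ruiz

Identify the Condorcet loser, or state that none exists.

Pairwise majorities:
Ruiz–Tanaka: Tanaka 9–8.
Ruiz vs Aoki: Ruiz, 9–8.
Ruiz vs Rivera: Ruiz wins 10–7.
Tanaka–Aoki: Tanaka 17–0.
Tanaka vs Rivera: Tanaka, 14–3.
Aoki vs Rivera: Rivera wins 9–8.
Only Aoki has no wins; Aoki is the Condorcet loser.

Aoki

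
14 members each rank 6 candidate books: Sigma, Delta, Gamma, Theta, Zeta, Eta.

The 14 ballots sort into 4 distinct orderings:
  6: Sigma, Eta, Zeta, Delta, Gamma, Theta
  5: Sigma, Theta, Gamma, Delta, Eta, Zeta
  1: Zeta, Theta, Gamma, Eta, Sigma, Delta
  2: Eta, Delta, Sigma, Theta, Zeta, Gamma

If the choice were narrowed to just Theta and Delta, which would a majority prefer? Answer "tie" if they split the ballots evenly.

Delta

Ballots ranking Theta above Delta: 5 + 1 = 6.
Ballots ranking Delta above Theta: 14 − 6 = 8.
Delta wins the head-to-head 8–6.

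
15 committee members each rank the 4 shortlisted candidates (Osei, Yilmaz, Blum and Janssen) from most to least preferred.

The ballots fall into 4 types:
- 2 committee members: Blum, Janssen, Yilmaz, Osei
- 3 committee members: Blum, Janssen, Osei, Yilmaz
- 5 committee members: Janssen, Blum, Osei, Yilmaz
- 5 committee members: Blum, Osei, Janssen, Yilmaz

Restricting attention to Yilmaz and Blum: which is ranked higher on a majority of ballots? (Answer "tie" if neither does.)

No ballot ranks Yilmaz above Blum: 0.
Ballots ranking Blum above Yilmaz: 15 − 0 = 15.
Blum wins the head-to-head 15–0.

Blum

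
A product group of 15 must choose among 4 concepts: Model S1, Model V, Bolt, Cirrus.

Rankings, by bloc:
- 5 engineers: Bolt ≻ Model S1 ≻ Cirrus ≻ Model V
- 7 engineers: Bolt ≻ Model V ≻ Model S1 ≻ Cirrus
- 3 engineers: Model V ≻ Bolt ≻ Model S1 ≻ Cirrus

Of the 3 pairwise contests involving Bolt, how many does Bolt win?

3

Bolt against each rival (15 engineers):
Bolt vs Model S1: 5+7+3 = 15 for Bolt, 0 for Model S1 — Bolt by 15–0.
Bolt vs Model V: Bolt, 12–3.
Bolt vs Cirrus: Bolt preferred on 5+7+3 = 15 ballots; Bolt wins 15–0.
Bolt beats Model S1, Model V, Cirrus — 3 pairwise wins.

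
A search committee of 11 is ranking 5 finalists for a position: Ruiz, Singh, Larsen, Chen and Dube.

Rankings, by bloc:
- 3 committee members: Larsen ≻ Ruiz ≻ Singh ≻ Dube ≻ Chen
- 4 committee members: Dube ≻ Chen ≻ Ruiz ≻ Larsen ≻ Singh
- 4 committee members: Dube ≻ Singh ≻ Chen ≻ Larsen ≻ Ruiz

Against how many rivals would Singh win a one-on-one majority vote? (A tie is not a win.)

1

Singh against each rival (11 committee members):
Singh vs Ruiz: Singh preferred on 4 ballots; Ruiz wins 7–4.
Singh vs Larsen: 4 to 7, Larsen.
Singh vs Chen: 3+4 = 7 for Singh, 4 for Chen — Singh by 7–4.
Singh vs Dube: Singh is ranked higher on 3 ballots, Dube on 8. Dube wins 8–3.
Singh beats Chen; loses to Ruiz, Larsen, Dube — 1 pairwise win.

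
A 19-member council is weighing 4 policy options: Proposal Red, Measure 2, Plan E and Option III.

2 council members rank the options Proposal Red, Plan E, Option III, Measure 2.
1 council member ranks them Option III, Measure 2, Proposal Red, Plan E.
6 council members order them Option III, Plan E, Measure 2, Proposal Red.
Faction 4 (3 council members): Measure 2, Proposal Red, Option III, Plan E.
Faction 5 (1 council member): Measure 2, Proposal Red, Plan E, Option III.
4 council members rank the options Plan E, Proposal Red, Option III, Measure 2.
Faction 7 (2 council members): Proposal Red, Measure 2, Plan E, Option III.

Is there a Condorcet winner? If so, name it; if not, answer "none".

none

Head-to-head results (19 council members):
Proposal Red vs Measure 2: Measure 2 wins 11–8.
Proposal Red–Plan E: Plan E 10–9.
Proposal Red vs Option III: Proposal Red is ranked higher on 2+3+1+4+2 = 12 ballots, Option III on 7. Proposal Red wins 12–7.
Measure 2 vs Plan E: Plan E, 12–7.
Measure 2 vs Option III: Measure 2 preferred on 3+1+2 = 6 ballots; Option III wins 13–6.
Plan E vs Option III: 2+1+4+2 = 9 for Plan E, 10 for Option III — Option III by 10–9.
No option is unbeaten: Proposal Red loses to Measure 2; Measure 2 loses to Plan E; Plan E loses to Option III; Option III loses to Proposal Red. In particular Proposal Red → Option III → Measure 2 → Proposal Red is a majority cycle — no Condorcet winner exists.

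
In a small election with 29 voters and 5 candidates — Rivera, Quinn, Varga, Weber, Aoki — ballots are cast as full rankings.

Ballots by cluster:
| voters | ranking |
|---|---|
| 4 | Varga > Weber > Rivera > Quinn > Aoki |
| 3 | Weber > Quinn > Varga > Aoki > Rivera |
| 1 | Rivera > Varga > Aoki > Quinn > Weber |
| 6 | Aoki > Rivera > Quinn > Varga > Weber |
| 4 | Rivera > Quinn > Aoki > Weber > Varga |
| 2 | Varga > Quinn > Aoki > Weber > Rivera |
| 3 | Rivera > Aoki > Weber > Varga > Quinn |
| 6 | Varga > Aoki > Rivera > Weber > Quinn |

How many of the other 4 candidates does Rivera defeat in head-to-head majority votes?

2

Rivera against each rival (29 voters):
Rivera vs Quinn: 24 to 5, Rivera.
Rivera vs Varga: Varga wins 15–14.
Rivera vs Weber: Rivera is ranked higher on 1+6+4+3+6 = 20 ballots, Weber on 9. Rivera wins 20–9.
Rivera vs Aoki: Aoki, 17–12.
Rivera beats Quinn, Weber; loses to Varga, Aoki — 2 pairwise wins.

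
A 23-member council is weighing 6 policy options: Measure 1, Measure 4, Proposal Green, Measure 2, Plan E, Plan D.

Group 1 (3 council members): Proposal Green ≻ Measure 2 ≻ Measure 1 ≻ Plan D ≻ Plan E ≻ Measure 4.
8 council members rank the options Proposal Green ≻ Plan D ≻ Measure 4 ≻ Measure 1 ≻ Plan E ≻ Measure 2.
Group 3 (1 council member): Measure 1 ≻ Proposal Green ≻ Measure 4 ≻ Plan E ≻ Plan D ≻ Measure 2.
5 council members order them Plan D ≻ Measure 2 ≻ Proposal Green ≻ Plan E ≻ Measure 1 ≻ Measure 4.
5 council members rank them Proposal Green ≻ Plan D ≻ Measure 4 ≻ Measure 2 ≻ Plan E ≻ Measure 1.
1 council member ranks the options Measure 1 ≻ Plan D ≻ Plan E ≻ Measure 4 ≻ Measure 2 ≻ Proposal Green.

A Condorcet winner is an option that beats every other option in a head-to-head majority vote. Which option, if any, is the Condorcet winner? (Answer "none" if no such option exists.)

Pairwise majorities:
Measure 1 vs Measure 4: Measure 1 is ranked higher on 3+1+5+1 = 10 ballots, Measure 4 on 13. Measure 4 wins 13–10.
Measure 1 vs Proposal Green: Measure 1 preferred on 1+1 = 2 ballots; Proposal Green wins 21–2.
Measure 1 vs Measure 2: 10 to 13, Measure 2.
Measure 1 vs Plan E: 3+8+1+1 = 13 for Measure 1, 10 for Plan E — Measure 1 by 13–10.
Measure 1 vs Plan D: Plan D, 18–5.
Measure 4 vs Proposal Green: Measure 4 is ranked higher on 1 ballot, Proposal Green on 22. Proposal Green wins 22–1.
Measure 4–Measure 2: Measure 4 15–8.
Measure 4 vs Plan E: 14 to 9, Measure 4.
Measure 4 vs Plan D: 1 to 22, Plan D.
Proposal Green vs Measure 2: Proposal Green, 17–6.
Proposal Green vs Plan E: Proposal Green wins 22–1.
Proposal Green–Plan D: Proposal Green 17–6.
Measure 2 vs Plan E: Measure 2 is ranked higher on 3+5+5 = 13 ballots, Plan E on 10. Measure 2 wins 13–10.
Measure 2 vs Plan D: Measure 2 preferred on 3 ballots; Plan D wins 20–3.
Plan E vs Plan D: 1 for Plan E, 22 for Plan D — Plan D by 22–1.
Proposal Green wins every pairwise contest, so Proposal Green is the Condorcet winner.

Proposal Green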